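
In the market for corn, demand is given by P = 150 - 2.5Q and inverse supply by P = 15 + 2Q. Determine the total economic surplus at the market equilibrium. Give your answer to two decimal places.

Setting demand equal to supply, 135 = 4.5Q, so Q* = 30 and P* = 75.
CS = (1/2)(30)(75) = 1125 and PS = (1/2)(30)(60) = 900, so total surplus = 2025.

2025.00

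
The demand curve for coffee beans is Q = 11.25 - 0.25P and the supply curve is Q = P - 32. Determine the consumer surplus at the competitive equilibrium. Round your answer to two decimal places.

13.52

Rewriting demand in inverse form: P = 45 - 4Q.
Rewriting supply in inverse form: P = 32 + Q.
Set 45 - 4Q = 32 + Q, which gives 13 = 5Q, so Q* = 2.6 and P* = 45 - 4(2.6) = 34.6.
The demand choke price is 45, so CS = (1/2)(Q*)(45 - P*) = (1/2)(2.6)(10.4) = 13.52.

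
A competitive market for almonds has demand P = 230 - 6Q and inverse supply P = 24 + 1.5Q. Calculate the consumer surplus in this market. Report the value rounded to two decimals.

2263.25

Equilibrium: 230 - 6Q = 24 + 1.5Q, so Q* = 27.4667 and P* = 65.2.
The demand choke price is 230, so CS = (1/2)(Q*)(230 - P*) = (1/2)(27.4667)(164.8) = 2263.2533.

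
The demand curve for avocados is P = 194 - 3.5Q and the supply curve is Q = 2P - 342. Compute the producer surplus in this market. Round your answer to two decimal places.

Rewriting supply in inverse form: P = 171 + 0.5Q.
Set 194 - 3.5Q = 171 + 0.5Q, which gives 23 = 4Q, so Q* = 5.75 and P* = 194 - 3.5(5.75) = 173.875.
PS is the area between P* and the supply curve from 0 to Q*: (1/2)(5.75)(2.875) = 8.2656.

8.27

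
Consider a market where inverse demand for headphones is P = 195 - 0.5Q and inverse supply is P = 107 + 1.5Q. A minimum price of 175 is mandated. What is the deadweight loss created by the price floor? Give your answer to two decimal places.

16.00

Free-market equilibrium: 195 - 0.5Q = 107 + 1.5Q gives Q* = 44, P* = 173.
At P = 175, buyers demand (195 - 175)/0.5 = 40 while sellers would supply more, so the quantity traded is 40 at price 175.
At Q = 40 the demand price is 175 and the supply price is 167. Deadweight loss is the triangle between the curves from 40 to 44: (1/2)(175 - 167)(44 - 40) = 16.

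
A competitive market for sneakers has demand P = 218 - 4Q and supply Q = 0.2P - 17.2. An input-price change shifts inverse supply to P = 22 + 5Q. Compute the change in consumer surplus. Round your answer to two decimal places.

518.32

Rewriting supply in inverse form: P = 86 + 5Q.
Initial equilibrium: Q_0 = 14.6667, P_0 = 159.3333; CS_0 = (1/2)(14.6667)(58.6667) = 430.2222, PS_0 = (1/2)(14.6667)(73.3333) = 537.7778.
New equilibrium: 218 - 4Q = 22 + 5Q gives Q_1 = 21.7778, P_1 = 130.8889; CS_1 = 948.5432, PS_1 = 1185.679.
Change in consumer surplus = 948.5432 - 430.2222 = 518.321.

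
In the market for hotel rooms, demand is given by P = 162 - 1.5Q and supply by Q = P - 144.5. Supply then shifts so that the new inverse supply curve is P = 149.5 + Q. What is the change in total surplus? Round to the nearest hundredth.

-30.00

Rewriting supply in inverse form: P = 144.5 + Q.
Initial equilibrium: Q_0 = 7, P_0 = 151.5; CS_0 = (1/2)(7)(10.5) = 36.75, PS_0 = (1/2)(7)(7) = 24.5.
New equilibrium: 162 - 1.5Q = 149.5 + Q gives Q_1 = 5, P_1 = 154.5; CS_1 = 18.75, PS_1 = 12.5.
Change in total surplus = (18.75 + 12.5) - (36.75 + 24.5) = -30.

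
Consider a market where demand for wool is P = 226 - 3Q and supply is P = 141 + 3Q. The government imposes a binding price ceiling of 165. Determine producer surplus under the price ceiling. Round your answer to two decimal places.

96.00

Free-market equilibrium: 226 - 3Q = 141 + 3Q gives Q* = 14.1667, P* = 183.5.
At P = 165, sellers supply (165 - 141)/3 = 8 while buyers want more, so the quantity traded is 8 at price 165.
PS is the triangle above supply below 165: (1/2)(8)(165 - 141) = 96.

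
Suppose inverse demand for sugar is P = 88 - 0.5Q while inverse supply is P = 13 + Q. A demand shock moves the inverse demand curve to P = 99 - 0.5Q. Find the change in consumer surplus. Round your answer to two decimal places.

Initial equilibrium: Q_0 = 50, P_0 = 63; CS_0 = (1/2)(50)(25) = 625, PS_0 = (1/2)(50)(50) = 1250.
New equilibrium: 99 - 0.5Q = 13 + Q gives Q_1 = 57.3333, P_1 = 70.3333; CS_1 = 821.7778, PS_1 = 1643.5556.
Change in consumer surplus = 821.7778 - 625 = 196.7778.

196.78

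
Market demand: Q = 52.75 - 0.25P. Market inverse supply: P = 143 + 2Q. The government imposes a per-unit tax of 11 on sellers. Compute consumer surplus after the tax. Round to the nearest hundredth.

180.50

Rewriting demand in inverse form: P = 211 - 4Q.
Without the tax, 211 - 4Q = 143 + 2Q so Q* = 11.3333 and P* = 165.6667.
A tax on sellers shifts supply up by 11: 211 - 4Q = 143 + 2Q + 11, so Q_t = 9.5. Buyers pay P_b = 173; sellers receive P_s = P_b - 11 = 162.
Consumer surplus is the triangle under demand above P_b: (1/2)(9.5)(211 - 173) = 180.5.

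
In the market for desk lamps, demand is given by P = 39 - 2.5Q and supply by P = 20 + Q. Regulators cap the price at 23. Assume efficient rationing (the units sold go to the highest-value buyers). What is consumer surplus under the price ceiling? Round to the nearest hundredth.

36.75

Without the control, 39 - 2.5Q = 20 + Q so Q* = 5.4286 and P* = 25.4286.
At the ceiling price 23, quantity supplied is (23 - 20)/1 = 3; supply is the short side, so Q = 3 trades at P = 23.
The demand price at Q = 3 is 31.5. CS is the trapezoid between demand and 23 over [0, 3]: (1/2)[(39 - 23) + (31.5 - 23)](3) = 36.75.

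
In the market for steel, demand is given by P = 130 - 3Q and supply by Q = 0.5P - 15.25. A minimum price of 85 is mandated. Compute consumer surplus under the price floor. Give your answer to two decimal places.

337.50

Rewriting supply in inverse form: P = 30.5 + 2Q.
Free-market equilibrium: 130 - 3Q = 30.5 + 2Q gives Q* = 19.9, P* = 70.3.
At P = 85, buyers demand (130 - 85)/3 = 15 while sellers would supply more, so the quantity traded is 15 at price 85.
CS is the triangle under demand above 85: (1/2)(15)(130 - 85) = 337.5.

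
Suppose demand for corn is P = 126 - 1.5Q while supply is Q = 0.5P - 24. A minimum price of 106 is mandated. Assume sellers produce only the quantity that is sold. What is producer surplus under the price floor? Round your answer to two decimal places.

Rewriting supply in inverse form: P = 48 + 2Q.
Free-market equilibrium: 126 - 1.5Q = 48 + 2Q gives Q* = 22.2857, P* = 92.5714.
At the floor price 106, quantity demanded is (126 - 106)/1.5 = 13.3333; demand is the short side, so Q = 13.3333 trades at P = 106.
The supply price at Q = 13.3333 is 74.6667. PS is the trapezoid between 106 and supply over [0, 13.3333]: (1/2)[(106 - 48) + (106 - 74.6667)](13.3333) = 595.5556.

595.56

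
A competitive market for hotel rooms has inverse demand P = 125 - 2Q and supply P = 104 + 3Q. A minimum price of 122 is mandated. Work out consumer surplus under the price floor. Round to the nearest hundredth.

2.25

Free-market equilibrium: 125 - 2Q = 104 + 3Q gives Q* = 4.2, P* = 116.6.
At the floor price 122, quantity demanded is (125 - 122)/2 = 1.5; demand is the short side, so Q = 1.5 trades at P = 122.
CS is the triangle under demand above 122: (1/2)(1.5)(125 - 122) = 2.25.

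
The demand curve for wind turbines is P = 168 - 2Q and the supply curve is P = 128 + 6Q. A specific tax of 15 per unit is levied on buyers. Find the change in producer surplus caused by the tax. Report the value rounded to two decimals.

-45.70

Pre-tax equilibrium: 168 - 2Q = 128 + 6Q gives Q* = 5, P* = 158.
A tax on buyers shifts demand down by 15: (168 - 15) - 2Q = 128 + 6Q, so Q_t = 3.125. Buyers pay P_b = 161.75; sellers receive P_s = P_b - 15 = 146.75.
Producers lose the trapezoid between P_s and P* out to Q_t plus the triangle from Q_t to Q*: change in PS = 29.2969 - 75 = -45.7031.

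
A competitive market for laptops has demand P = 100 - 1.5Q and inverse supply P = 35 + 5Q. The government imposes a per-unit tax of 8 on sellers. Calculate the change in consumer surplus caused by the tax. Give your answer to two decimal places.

Without the tax, 100 - 1.5Q = 35 + 5Q so Q* = 10 and P* = 85.
With the tax, sellers need 8 more per unit: 100 - 1.5Q = 35 + 5Q + 8, so Q_t = 8.7692. Buyers pay P_b = 86.8462; sellers receive P_s = P_b - 8 = 78.8462.
Consumers lose the trapezoid between P* and P_b out to Q_t plus the triangle from Q_t to Q*: change in CS = 57.6746 - 75 = -17.3254.

-17.33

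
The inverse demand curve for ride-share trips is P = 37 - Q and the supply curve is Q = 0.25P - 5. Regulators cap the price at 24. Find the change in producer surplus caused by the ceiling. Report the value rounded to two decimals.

Rewriting supply in inverse form: P = 20 + 4Q.
Free-market equilibrium: 37 - Q = 20 + 4Q gives Q* = 3.4, P* = 33.6.
At the ceiling price 24, quantity supplied is (24 - 20)/4 = 1; supply is the short side, so Q = 1 trades at P = 24.
PS goes from (1/2)(3.4)(13.6) = 23.12 to 2 (computed as (24 - 20)(1) - (1/2)(4)(1)^2), a change of -21.12.

-21.12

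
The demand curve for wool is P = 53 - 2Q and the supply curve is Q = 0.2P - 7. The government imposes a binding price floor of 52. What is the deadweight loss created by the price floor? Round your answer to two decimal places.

Rewriting supply in inverse form: P = 35 + 5Q.
Free-market equilibrium: 53 - 2Q = 35 + 5Q gives Q* = 2.5714, P* = 47.8571.
At P = 52, buyers demand (53 - 52)/2 = 0.5 while sellers would supply more, so the quantity traded is 0.5 at price 52.
At Q = 0.5 the demand price is 52 and the supply price is 37.5. Deadweight loss is the triangle between the curves from 0.5 to 2.5714: (1/2)(52 - 37.5)(2.5714 - 0.5) = 15.0179.

15.02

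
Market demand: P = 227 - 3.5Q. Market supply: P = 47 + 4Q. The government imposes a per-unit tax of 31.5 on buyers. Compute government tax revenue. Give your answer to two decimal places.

623.70

Without the tax, 227 - 3.5Q = 47 + 4Q so Q* = 24 and P* = 143.
A tax on buyers shifts demand down by 31.5: (227 - 31.5) - 3.5Q = 47 + 4Q, so Q_t = 19.8. Buyers pay P_b = 157.7; sellers receive P_s = P_b - 31.5 = 126.2.
Tax revenue = t x Q_t = 31.5 x 19.8 = 623.7.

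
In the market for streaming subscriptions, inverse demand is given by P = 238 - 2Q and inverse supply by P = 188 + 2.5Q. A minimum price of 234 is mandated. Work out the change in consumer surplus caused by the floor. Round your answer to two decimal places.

Without the control, 238 - 2Q = 188 + 2.5Q so Q* = 11.1111 and P* = 215.7778.
At the floor price 234, quantity demanded is (238 - 234)/2 = 2; demand is the short side, so Q = 2 trades at P = 234.
CS goes from (1/2)(11.1111)(22.2222) = 123.4568 to 4 (computed as (238 - 234)(2) - (1/2)(2)(2)^2), a change of -119.4568.

-119.46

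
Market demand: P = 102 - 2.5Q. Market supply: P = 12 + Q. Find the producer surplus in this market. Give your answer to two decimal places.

330.61

Set 102 - 2.5Q = 12 + Q, which gives 90 = 3.5Q, so Q* = 25.7143 and P* = 102 - 2.5(25.7143) = 37.7143.
Producer surplus is the triangle above supply below P*: (1/2)(25.7143)(37.7143 - 12) = (1/2)(25.7143)(25.7143) = 330.6122.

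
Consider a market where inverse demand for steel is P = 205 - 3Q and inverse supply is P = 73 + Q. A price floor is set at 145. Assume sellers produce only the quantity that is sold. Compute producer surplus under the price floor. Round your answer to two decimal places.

Free-market equilibrium: 205 - 3Q = 73 + Q gives Q* = 33, P* = 106.
At P = 145, buyers demand (205 - 145)/3 = 20 while sellers would supply more, so the quantity traded is 20 at price 145.
The supply price at Q = 20 is 93. PS is the trapezoid between 145 and supply over [0, 20]: (1/2)[(145 - 73) + (145 - 93)](20) = 1240.

1240.00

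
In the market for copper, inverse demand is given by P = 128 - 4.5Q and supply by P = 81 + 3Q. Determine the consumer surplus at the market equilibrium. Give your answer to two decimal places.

Set 128 - 4.5Q = 81 + 3Q, which gives 47 = 7.5Q, so Q* = 6.2667 and P* = 128 - 4.5(6.2667) = 99.8.
The demand choke price is 128, so CS = (1/2)(Q*)(128 - P*) = (1/2)(6.2667)(28.2) = 88.36.

88.36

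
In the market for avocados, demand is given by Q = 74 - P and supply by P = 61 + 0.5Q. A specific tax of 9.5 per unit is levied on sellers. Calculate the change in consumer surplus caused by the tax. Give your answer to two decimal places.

Rewriting demand in inverse form: P = 74 - Q.
Without the tax, 74 - Q = 61 + 0.5Q so Q* = 8.6667 and P* = 65.3333.
A tax on sellers shifts supply up by 9.5: 74 - Q = 61 + 0.5Q + 9.5, so Q_t = 2.3333. Buyers pay P_b = 71.6667; sellers receive P_s = P_b - 9.5 = 62.1667.
CS falls from (1/2)(8.6667)(8.6667) = 37.5556 to (1/2)(2.3333)(2.3333) = 2.7222, a change of -34.8333.

-34.83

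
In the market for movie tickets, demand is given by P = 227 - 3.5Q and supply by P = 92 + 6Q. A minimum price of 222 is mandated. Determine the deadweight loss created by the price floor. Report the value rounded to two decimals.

776.05

Free-market equilibrium: 227 - 3.5Q = 92 + 6Q gives Q* = 14.2105, P* = 177.2632.
At P = 222, buyers demand (227 - 222)/3.5 = 1.4286 while sellers would supply more, so the quantity traded is 1.4286 at price 222.
The lost-trades triangle has base Q* - 1.4286 = 12.782 and height equal to the gap between the curves at Q = 1.4286, which is 222 - 100.5714 = 121.4286. DWL = (1/2)(12.782)(121.4286) = 776.0473.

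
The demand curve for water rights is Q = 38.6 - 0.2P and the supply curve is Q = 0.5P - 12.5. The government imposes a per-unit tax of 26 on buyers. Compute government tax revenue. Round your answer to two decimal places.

527.43

Rewriting demand in inverse form: P = 193 - 5Q.
Rewriting supply in inverse form: P = 25 + 2Q.
Without the tax, 193 - 5Q = 25 + 2Q so Q* = 24 and P* = 73.
With the tax, buyers' net willingness to pay falls by 26: (193 - 26) - 5Q = 25 + 2Q, so Q_t = 20.2857. Buyers pay P_b = 91.5714; sellers receive P_s = P_b - 26 = 65.5714.
Tax revenue = t x Q_t = 26 x 20.2857 = 527.4286.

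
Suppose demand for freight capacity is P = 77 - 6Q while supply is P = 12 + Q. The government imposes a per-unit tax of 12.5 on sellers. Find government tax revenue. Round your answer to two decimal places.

93.75

Pre-tax equilibrium: 77 - 6Q = 12 + Q gives Q* = 9.2857, P* = 21.2857.
With the tax, sellers need 12.5 more per unit: 77 - 6Q = 12 + Q + 12.5, so Q_t = 7.5. Buyers pay P_b = 32; sellers receive P_s = P_b - 12.5 = 19.5.
Tax revenue = t x Q_t = 12.5 x 7.5 = 93.75.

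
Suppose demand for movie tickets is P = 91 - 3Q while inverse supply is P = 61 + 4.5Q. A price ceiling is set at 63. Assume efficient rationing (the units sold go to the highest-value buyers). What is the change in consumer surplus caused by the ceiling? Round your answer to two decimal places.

-11.85

Free-market equilibrium: 91 - 3Q = 61 + 4.5Q gives Q* = 4, P* = 79.
At P = 63, sellers supply (63 - 61)/4.5 = 0.4444 while buyers want more, so the quantity traded is 0.4444 at price 63.
CS goes from (1/2)(4)(12) = 24 to 12.1481 (computed as (91 - 63)(0.4444) - (1/2)(3)(0.4444)^2), a change of -11.8519.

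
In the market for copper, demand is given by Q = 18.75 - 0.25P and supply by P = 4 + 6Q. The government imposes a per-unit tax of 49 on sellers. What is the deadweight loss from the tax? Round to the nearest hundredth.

Rewriting demand in inverse form: P = 75 - 4Q.
Pre-tax equilibrium: 75 - 4Q = 4 + 6Q gives Q* = 7.1, P* = 46.6.
With the tax, sellers need 49 more per unit: 75 - 4Q = 4 + 6Q + 49, so Q_t = 2.2. Buyers pay P_b = 66.2; sellers receive P_s = P_b - 49 = 17.2.
The welfare triangle lost has base Q* - Q_t = 4.9 and height t = 49, so DWL = (1/2)(4.9)(49) = 120.05.

120.05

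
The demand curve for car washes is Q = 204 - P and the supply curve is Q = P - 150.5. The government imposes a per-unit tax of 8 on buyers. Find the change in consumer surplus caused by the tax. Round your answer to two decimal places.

Rewriting demand in inverse form: P = 204 - Q.
Rewriting supply in inverse form: P = 150.5 + Q.
Without the tax, 204 - Q = 150.5 + Q so Q* = 26.75 and P* = 177.25.
A tax on buyers shifts demand down by 8: (204 - 8) - Q = 150.5 + Q, so Q_t = 22.75. Buyers pay P_b = 181.25; sellers receive P_s = P_b - 8 = 173.25.
Consumers lose the trapezoid between P* and P_b out to Q_t plus the triangle from Q_t to Q*: change in CS = 258.7812 - 357.7812 = -99.

-99.00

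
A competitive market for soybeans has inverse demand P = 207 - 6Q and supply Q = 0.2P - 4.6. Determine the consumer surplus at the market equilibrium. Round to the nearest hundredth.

Rewriting supply in inverse form: P = 23 + 5Q.
Set 207 - 6Q = 23 + 5Q, which gives 184 = 11Q, so Q* = 16.7273 and P* = 207 - 6(16.7273) = 106.6364.
The demand choke price is 207, so CS = (1/2)(Q*)(207 - P*) = (1/2)(16.7273)(100.3636) = 839.405.

839.40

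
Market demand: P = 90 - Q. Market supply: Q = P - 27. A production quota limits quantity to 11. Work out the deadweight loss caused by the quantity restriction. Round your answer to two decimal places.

Rewriting supply in inverse form: P = 27 + Q.
Unrestricted equilibrium: Q* = (90 - 27)/(1 + 1) = 31.5.
At Q = 11 the demand price is 90 - (11) = 79 and the supply price is 27 + (11) = 38.
DWL = (1/2)(gap between curves at 11) x (Q* - 11) = (1/2)(41)(20.5) = 420.25.

420.25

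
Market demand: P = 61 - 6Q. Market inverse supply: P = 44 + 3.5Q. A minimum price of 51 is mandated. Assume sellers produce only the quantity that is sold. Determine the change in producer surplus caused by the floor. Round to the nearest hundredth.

Free-market equilibrium: 61 - 6Q = 44 + 3.5Q gives Q* = 1.7895, P* = 50.2632.
At the floor price 51, quantity demanded is (61 - 51)/6 = 1.6667; demand is the short side, so Q = 1.6667 trades at P = 51.
PS goes from (1/2)(1.7895)(6.2632) = 5.6039 to 6.8056 (computed as (51 - 44)(1.6667) - (1/2)(3.5)(1.6667)^2), a change of 1.2017.

1.20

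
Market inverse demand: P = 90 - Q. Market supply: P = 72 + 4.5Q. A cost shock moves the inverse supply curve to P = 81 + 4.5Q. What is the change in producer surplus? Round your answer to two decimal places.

Initial equilibrium: Q_0 = 3.2727, P_0 = 86.7273; CS_0 = (1/2)(3.2727)(3.2727) = 5.3554, PS_0 = (1/2)(3.2727)(14.7273) = 24.0992.
New equilibrium: 90 - Q = 81 + 4.5Q gives Q_1 = 1.6364, P_1 = 88.3636; CS_1 = 1.3388, PS_1 = 6.0248.
Change in producer surplus = 6.0248 - 24.0992 = -18.0744.

-18.07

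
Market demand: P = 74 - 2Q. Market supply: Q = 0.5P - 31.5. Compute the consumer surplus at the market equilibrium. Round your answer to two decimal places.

7.56

Rewriting supply in inverse form: P = 63 + 2Q.
Setting demand equal to supply, 11 = 4Q, so Q* = 2.75 and P* = 68.5.
Consumer surplus is the triangle under demand above P*: (1/2)(2.75)(74 - 68.5) = (1/2)(2.75)(5.5) = 7.5625.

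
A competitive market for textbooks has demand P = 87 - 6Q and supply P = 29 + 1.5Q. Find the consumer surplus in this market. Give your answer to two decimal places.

Setting demand equal to supply, 58 = 7.5Q, so Q* = 7.7333 and P* = 40.6.
The demand choke price is 87, so CS = (1/2)(Q*)(87 - P*) = (1/2)(7.7333)(46.4) = 179.4133.

179.41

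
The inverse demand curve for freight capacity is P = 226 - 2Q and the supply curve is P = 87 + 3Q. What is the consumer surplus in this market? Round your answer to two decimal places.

772.84

Setting demand equal to supply, 139 = 5Q, so Q* = 27.8 and P* = 170.4.
CS is the area between the demand curve and P* from 0 to Q*: (1/2)(27.8)(55.6) = 772.84.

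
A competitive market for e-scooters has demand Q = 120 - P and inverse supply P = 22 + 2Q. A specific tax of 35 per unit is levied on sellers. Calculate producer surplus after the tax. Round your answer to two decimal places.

Rewriting demand in inverse form: P = 120 - Q.
Without the tax, 120 - Q = 22 + 2Q so Q* = 32.6667 and P* = 87.3333.
A tax on sellers shifts supply up by 35: 120 - Q = 22 + 2Q + 35, so Q_t = 21. Buyers pay P_b = 99; sellers receive P_s = P_b - 35 = 64.
PS = (1/2)(Q_t)(P_s - 22) = (1/2)(21)(42) = 441.

441.00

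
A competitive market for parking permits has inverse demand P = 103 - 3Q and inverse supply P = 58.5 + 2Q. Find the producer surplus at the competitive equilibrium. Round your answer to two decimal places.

79.21

Setting demand equal to supply, 44.5 = 5Q, so Q* = 8.9 and P* = 76.3.
PS is the area between P* and the supply curve from 0 to Q*: (1/2)(8.9)(17.8) = 79.21.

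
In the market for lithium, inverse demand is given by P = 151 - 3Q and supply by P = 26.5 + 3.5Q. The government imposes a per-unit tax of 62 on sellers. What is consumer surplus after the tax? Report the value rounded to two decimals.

Without the tax, 151 - 3Q = 26.5 + 3.5Q so Q* = 19.1538 and P* = 93.5385.
With the tax, sellers need 62 more per unit: 151 - 3Q = 26.5 + 3.5Q + 62, so Q_t = 9.6154. Buyers pay P_b = 122.1538; sellers receive P_s = P_b - 62 = 60.1538.
CS = (1/2)(Q_t)(151 - P_b) = (1/2)(9.6154)(28.8462) = 138.6834.

138.68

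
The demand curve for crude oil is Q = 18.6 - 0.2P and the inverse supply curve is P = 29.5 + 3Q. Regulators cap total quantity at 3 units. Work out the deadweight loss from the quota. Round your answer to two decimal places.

Rewriting demand in inverse form: P = 93 - 5Q.
Unrestricted equilibrium: Q* = (93 - 29.5)/(5 + 3) = 7.9375.
At Q = 3 the demand price is 93 - 5(3) = 78 and the supply price is 29.5 + 3(3) = 38.5.
Deadweight loss is the triangle between the curves from 3 to 7.9375: (1/2)(78 - 38.5)(7.9375 - 3) = 97.5156.

97.52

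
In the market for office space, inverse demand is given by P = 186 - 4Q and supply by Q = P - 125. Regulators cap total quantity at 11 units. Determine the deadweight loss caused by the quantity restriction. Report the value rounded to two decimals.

Rewriting supply in inverse form: P = 125 + Q.
Without the quota, 186 - 4Q = 125 + Q gives Q* = 12.2.
At Q = 11 the demand price is 186 - 4(11) = 142 and the supply price is 125 + (11) = 136.
DWL = (1/2)(gap between curves at 11) x (Q* - 11) = (1/2)(6)(1.2) = 3.6.

3.60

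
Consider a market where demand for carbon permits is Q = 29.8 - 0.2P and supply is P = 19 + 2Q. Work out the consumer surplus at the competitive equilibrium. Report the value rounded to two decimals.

862.24

Rewriting demand in inverse form: P = 149 - 5Q.
Setting demand equal to supply, 130 = 7Q, so Q* = 18.5714 and P* = 56.1429.
Consumer surplus is the triangle under demand above P*: (1/2)(18.5714)(149 - 56.1429) = (1/2)(18.5714)(92.8571) = 862.2449.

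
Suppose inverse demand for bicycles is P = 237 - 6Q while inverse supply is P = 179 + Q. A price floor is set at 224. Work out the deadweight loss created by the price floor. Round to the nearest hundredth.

131.05

Without the control, 237 - 6Q = 179 + Q so Q* = 8.2857 and P* = 187.2857.
At the floor price 224, quantity demanded is (237 - 224)/6 = 2.1667; demand is the short side, so Q = 2.1667 trades at P = 224.
At Q = 2.1667 the demand price is 224 and the supply price is 181.1667. Deadweight loss is the triangle between the curves from 2.1667 to 8.2857: (1/2)(224 - 181.1667)(8.2857 - 2.1667) = 131.0496.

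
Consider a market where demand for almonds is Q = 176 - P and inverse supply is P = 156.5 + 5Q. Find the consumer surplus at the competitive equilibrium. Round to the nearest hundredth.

5.28

Rewriting demand in inverse form: P = 176 - Q.
Set 176 - Q = 156.5 + 5Q, which gives 19.5 = 6Q, so Q* = 3.25 and P* = 176 - (3.25) = 172.75.
CS is the area between the demand curve and P* from 0 to Q*: (1/2)(3.25)(3.25) = 5.2812.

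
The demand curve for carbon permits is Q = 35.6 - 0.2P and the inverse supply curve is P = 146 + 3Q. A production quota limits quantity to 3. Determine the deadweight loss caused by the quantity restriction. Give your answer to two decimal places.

4.00

Rewriting demand in inverse form: P = 178 - 5Q.
Without the quota, 178 - 5Q = 146 + 3Q gives Q* = 4.
At Q = 3 the demand price is 178 - 5(3) = 163 and the supply price is 146 + 3(3) = 155.
DWL = (1/2)(gap between curves at 3) x (Q* - 3) = (1/2)(8)(1) = 4.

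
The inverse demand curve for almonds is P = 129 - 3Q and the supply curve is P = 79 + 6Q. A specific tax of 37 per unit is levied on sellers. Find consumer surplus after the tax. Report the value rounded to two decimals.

Pre-tax equilibrium: 129 - 3Q = 79 + 6Q gives Q* = 5.5556, P* = 112.3333.
A tax on sellers shifts supply up by 37: 129 - 3Q = 79 + 6Q + 37, so Q_t = 1.4444. Buyers pay P_b = 124.6667; sellers receive P_s = P_b - 37 = 87.6667.
Consumer surplus is the triangle under demand above P_b: (1/2)(1.4444)(129 - 124.6667) = 3.1296.

3.13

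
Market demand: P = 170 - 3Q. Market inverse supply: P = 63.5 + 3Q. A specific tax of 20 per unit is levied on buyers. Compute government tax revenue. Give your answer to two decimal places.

Without the tax, 170 - 3Q = 63.5 + 3Q so Q* = 17.75 and P* = 116.75.
With the tax, buyers' net willingness to pay falls by 20: (170 - 20) - 3Q = 63.5 + 3Q, so Q_t = 14.4167. Buyers pay P_b = 126.75; sellers receive P_s = P_b - 20 = 106.75.
Revenue is the tax times quantity traded: 20 x 14.4167 = 288.3333.

288.33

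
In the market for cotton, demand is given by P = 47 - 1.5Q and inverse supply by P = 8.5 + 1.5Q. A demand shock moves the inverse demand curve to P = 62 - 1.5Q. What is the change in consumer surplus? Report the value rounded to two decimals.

115.00

Initial equilibrium: Q_0 = 12.8333, P_0 = 27.75; CS_0 = (1/2)(12.8333)(19.25) = 123.5208, PS_0 = (1/2)(12.8333)(19.25) = 123.5208.
New equilibrium: 62 - 1.5Q = 8.5 + 1.5Q gives Q_1 = 17.8333, P_1 = 35.25; CS_1 = 238.5208, PS_1 = 238.5208.
Change in consumer surplus = 238.5208 - 123.5208 = 115.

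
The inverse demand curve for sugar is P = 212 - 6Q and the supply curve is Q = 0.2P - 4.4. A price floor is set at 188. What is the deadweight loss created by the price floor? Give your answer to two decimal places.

Rewriting supply in inverse form: P = 22 + 5Q.
Free-market equilibrium: 212 - 6Q = 22 + 5Q gives Q* = 17.2727, P* = 108.3636.
At the floor price 188, quantity demanded is (212 - 188)/6 = 4; demand is the short side, so Q = 4 trades at P = 188.
The lost-trades triangle has base Q* - 4 = 13.2727 and height equal to the gap between the curves at Q = 4, which is 188 - 42 = 146. DWL = (1/2)(13.2727)(146) = 968.9091.

968.91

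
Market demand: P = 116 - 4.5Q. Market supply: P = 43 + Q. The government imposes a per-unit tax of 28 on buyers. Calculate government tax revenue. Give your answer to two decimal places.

229.09

Pre-tax equilibrium: 116 - 4.5Q = 43 + Q gives Q* = 13.2727, P* = 56.2727.
A tax on buyers shifts demand down by 28: (116 - 28) - 4.5Q = 43 + Q, so Q_t = 8.1818. Buyers pay P_b = 79.1818; sellers receive P_s = P_b - 28 = 51.1818.
Tax revenue = t x Q_t = 28 x 8.1818 = 229.0909.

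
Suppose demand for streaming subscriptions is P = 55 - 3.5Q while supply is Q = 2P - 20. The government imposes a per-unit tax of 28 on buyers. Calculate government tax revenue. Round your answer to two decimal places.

119.00

Rewriting supply in inverse form: P = 10 + 0.5Q.
Without the tax, 55 - 3.5Q = 10 + 0.5Q so Q* = 11.25 and P* = 15.625.
With the tax, buyers' net willingness to pay falls by 28: (55 - 28) - 3.5Q = 10 + 0.5Q, so Q_t = 4.25. Buyers pay P_b = 40.125; sellers receive P_s = P_b - 28 = 12.125.
Tax revenue = t x Q_t = 28 x 4.25 = 119.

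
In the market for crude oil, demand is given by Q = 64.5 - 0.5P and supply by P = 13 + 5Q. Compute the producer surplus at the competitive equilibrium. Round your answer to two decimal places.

Rewriting demand in inverse form: P = 129 - 2Q.
Equilibrium: 129 - 2Q = 13 + 5Q, so Q* = 16.5714 and P* = 95.8571.
The supply curve's price intercept is 13, so PS = (1/2)(Q*)(P* - 13) = (1/2)(16.5714)(82.8571) = 686.5306.

686.53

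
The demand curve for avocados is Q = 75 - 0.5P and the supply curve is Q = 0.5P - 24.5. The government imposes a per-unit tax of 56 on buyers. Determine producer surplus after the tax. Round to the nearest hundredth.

Rewriting demand in inverse form: P = 150 - 2Q.
Rewriting supply in inverse form: P = 49 + 2Q.
Pre-tax equilibrium: 150 - 2Q = 49 + 2Q gives Q* = 25.25, P* = 99.5.
A tax on buyers shifts demand down by 56: (150 - 56) - 2Q = 49 + 2Q, so Q_t = 11.25. Buyers pay P_b = 127.5; sellers receive P_s = P_b - 56 = 71.5.
Producer surplus is the triangle above supply below P_s: (1/2)(11.25)(71.5 - 49) = 126.5625.

126.56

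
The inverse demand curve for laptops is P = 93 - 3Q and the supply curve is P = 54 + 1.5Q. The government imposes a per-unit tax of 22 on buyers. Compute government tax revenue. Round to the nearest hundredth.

83.11

Pre-tax equilibrium: 93 - 3Q = 54 + 1.5Q gives Q* = 8.6667, P* = 67.
A tax on buyers shifts demand down by 22: (93 - 22) - 3Q = 54 + 1.5Q, so Q_t = 3.7778. Buyers pay P_b = 81.6667; sellers receive P_s = P_b - 22 = 59.6667.
Revenue is the tax times quantity traded: 22 x 3.7778 = 83.1111.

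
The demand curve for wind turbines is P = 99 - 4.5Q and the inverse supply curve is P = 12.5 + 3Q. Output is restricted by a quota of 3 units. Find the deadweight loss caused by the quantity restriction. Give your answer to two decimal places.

Without the quota, 99 - 4.5Q = 12.5 + 3Q gives Q* = 11.5333.
At Q = 3 the demand price is 99 - 4.5(3) = 85.5 and the supply price is 12.5 + 3(3) = 21.5.
DWL = (1/2)(gap between curves at 3) x (Q* - 3) = (1/2)(64)(8.5333) = 273.0667.

273.07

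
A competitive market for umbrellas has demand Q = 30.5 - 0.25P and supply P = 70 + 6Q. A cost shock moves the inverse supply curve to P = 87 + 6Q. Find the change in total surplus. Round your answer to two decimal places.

-73.95

Rewriting demand in inverse form: P = 122 - 4Q.
Initial equilibrium: Q_0 = 5.2, P_0 = 101.2; CS_0 = (1/2)(5.2)(20.8) = 54.08, PS_0 = (1/2)(5.2)(31.2) = 81.12.
New equilibrium: 122 - 4Q = 87 + 6Q gives Q_1 = 3.5, P_1 = 108; CS_1 = 24.5, PS_1 = 36.75.
Change in total surplus = (24.5 + 36.75) - (54.08 + 81.12) = -73.95.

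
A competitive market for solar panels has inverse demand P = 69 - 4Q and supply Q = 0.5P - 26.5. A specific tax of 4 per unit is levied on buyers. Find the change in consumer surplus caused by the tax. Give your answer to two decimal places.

Rewriting supply in inverse form: P = 53 + 2Q.
Pre-tax equilibrium: 69 - 4Q = 53 + 2Q gives Q* = 2.6667, P* = 58.3333.
A tax on buyers shifts demand down by 4: (69 - 4) - 4Q = 53 + 2Q, so Q_t = 2. Buyers pay P_b = 61; sellers receive P_s = P_b - 4 = 57.
CS falls from (1/2)(2.6667)(10.6667) = 14.2222 to (1/2)(2)(8) = 8, a change of -6.2222.

-6.22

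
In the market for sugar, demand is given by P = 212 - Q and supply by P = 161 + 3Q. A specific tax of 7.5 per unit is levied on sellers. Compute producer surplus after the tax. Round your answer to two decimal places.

177.40

Without the tax, 212 - Q = 161 + 3Q so Q* = 12.75 and P* = 199.25.
A tax on sellers shifts supply up by 7.5: 212 - Q = 161 + 3Q + 7.5, so Q_t = 10.875. Buyers pay P_b = 201.125; sellers receive P_s = P_b - 7.5 = 193.625.
PS = (1/2)(Q_t)(P_s - 161) = (1/2)(10.875)(32.625) = 177.3984.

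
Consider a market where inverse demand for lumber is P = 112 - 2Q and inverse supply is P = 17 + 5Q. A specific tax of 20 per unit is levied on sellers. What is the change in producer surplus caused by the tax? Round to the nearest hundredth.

-173.47

Without the tax, 112 - 2Q = 17 + 5Q so Q* = 13.5714 and P* = 84.8571.
A tax on sellers shifts supply up by 20: 112 - 2Q = 17 + 5Q + 20, so Q_t = 10.7143. Buyers pay P_b = 90.5714; sellers receive P_s = P_b - 20 = 70.5714.
PS falls from (1/2)(13.5714)(67.8571) = 460.4592 to (1/2)(10.7143)(53.5714) = 286.9898, a change of -173.4694.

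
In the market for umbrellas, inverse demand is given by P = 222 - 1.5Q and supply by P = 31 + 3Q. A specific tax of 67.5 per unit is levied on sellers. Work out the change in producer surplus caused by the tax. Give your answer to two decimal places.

Without the tax, 222 - 1.5Q = 31 + 3Q so Q* = 42.4444 and P* = 158.3333.
A tax on sellers shifts supply up by 67.5: 222 - 1.5Q = 31 + 3Q + 67.5, so Q_t = 27.4444. Buyers pay P_b = 180.8333; sellers receive P_s = P_b - 67.5 = 113.3333.
Producers lose the trapezoid between P_s and P* out to Q_t plus the triangle from Q_t to Q*: change in PS = 1129.7963 - 2702.2963 = -1572.5.

-1572.50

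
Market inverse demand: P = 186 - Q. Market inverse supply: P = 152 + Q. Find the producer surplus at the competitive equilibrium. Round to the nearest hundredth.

144.50

Set 186 - Q = 152 + Q, which gives 34 = 2Q, so Q* = 17 and P* = 186 - (17) = 169.
PS is the area between P* and the supply curve from 0 to Q*: (1/2)(17)(17) = 144.5.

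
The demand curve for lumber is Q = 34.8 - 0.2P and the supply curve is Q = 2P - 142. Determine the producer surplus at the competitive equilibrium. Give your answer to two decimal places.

Rewriting demand in inverse form: P = 174 - 5Q.
Rewriting supply in inverse form: P = 71 + 0.5Q.
Setting demand equal to supply, 103 = 5.5Q, so Q* = 18.7273 and P* = 80.3636.
PS is the area between P* and the supply curve from 0 to Q*: (1/2)(18.7273)(9.3636) = 87.6777.

87.68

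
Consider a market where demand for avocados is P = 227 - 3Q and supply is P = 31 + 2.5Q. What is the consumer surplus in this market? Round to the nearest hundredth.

Setting demand equal to supply, 196 = 5.5Q, so Q* = 35.6364 and P* = 120.0909.
The demand choke price is 227, so CS = (1/2)(Q*)(227 - P*) = (1/2)(35.6364)(106.9091) = 1904.9256.

1904.93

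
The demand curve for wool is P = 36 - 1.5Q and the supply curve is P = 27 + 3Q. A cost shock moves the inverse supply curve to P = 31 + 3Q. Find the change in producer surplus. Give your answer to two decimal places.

Initial equilibrium: Q_0 = 2, P_0 = 33; CS_0 = (1/2)(2)(3) = 3, PS_0 = (1/2)(2)(6) = 6.
New equilibrium: 36 - 1.5Q = 31 + 3Q gives Q_1 = 1.1111, P_1 = 34.3333; CS_1 = 0.9259, PS_1 = 1.8519.
Change in producer surplus = 1.8519 - 6 = -4.1481.

-4.15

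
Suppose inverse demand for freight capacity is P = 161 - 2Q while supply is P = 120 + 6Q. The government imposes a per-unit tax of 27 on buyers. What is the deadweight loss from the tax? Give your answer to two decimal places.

45.56

Without the tax, 161 - 2Q = 120 + 6Q so Q* = 5.125 and P* = 150.75.
With the tax, buyers' net willingness to pay falls by 27: (161 - 27) - 2Q = 120 + 6Q, so Q_t = 1.75. Buyers pay P_b = 157.5; sellers receive P_s = P_b - 27 = 130.5.
The welfare triangle lost has base Q* - Q_t = 3.375 and height t = 27, so DWL = (1/2)(3.375)(27) = 45.5625.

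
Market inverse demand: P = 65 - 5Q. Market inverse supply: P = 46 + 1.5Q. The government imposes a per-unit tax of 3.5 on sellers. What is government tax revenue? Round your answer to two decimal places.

8.35

Without the tax, 65 - 5Q = 46 + 1.5Q so Q* = 2.9231 and P* = 50.3846.
With the tax, sellers need 3.5 more per unit: 65 - 5Q = 46 + 1.5Q + 3.5, so Q_t = 2.3846. Buyers pay P_b = 53.0769; sellers receive P_s = P_b - 3.5 = 49.5769.
Tax revenue = t x Q_t = 3.5 x 2.3846 = 8.3462.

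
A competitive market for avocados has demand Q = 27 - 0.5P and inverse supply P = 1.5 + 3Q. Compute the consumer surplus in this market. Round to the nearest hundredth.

110.25

Rewriting demand in inverse form: P = 54 - 2Q.
Equilibrium: 54 - 2Q = 1.5 + 3Q, so Q* = 10.5 and P* = 33.
The demand choke price is 54, so CS = (1/2)(Q*)(54 - P*) = (1/2)(10.5)(21) = 110.25.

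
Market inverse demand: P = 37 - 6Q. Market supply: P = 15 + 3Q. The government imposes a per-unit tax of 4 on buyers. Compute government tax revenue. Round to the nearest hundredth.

Pre-tax equilibrium: 37 - 6Q = 15 + 3Q gives Q* = 2.4444, P* = 22.3333.
A tax on buyers shifts demand down by 4: (37 - 4) - 6Q = 15 + 3Q, so Q_t = 2. Buyers pay P_b = 25; sellers receive P_s = P_b - 4 = 21.
Revenue is the tax times quantity traded: 4 x 2 = 8.

8.00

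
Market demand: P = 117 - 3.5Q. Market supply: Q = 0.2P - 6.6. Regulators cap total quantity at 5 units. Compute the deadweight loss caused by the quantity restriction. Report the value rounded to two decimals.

Rewriting supply in inverse form: P = 33 + 5Q.
Unrestricted equilibrium: Q* = (117 - 33)/(3.5 + 5) = 9.8824.
At Q = 5 the demand price is 117 - 3.5(5) = 99.5 and the supply price is 33 + 5(5) = 58.
Deadweight loss is the triangle between the curves from 5 to 9.8824: (1/2)(99.5 - 58)(9.8824 - 5) = 101.3088.

101.31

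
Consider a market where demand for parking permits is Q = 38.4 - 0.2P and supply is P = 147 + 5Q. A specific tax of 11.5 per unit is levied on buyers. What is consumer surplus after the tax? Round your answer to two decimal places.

28.06

Rewriting demand in inverse form: P = 192 - 5Q.
Pre-tax equilibrium: 192 - 5Q = 147 + 5Q gives Q* = 4.5, P* = 169.5.
With the tax, buyers' net willingness to pay falls by 11.5: (192 - 11.5) - 5Q = 147 + 5Q, so Q_t = 3.35. Buyers pay P_b = 175.25; sellers receive P_s = P_b - 11.5 = 163.75.
CS = (1/2)(Q_t)(192 - P_b) = (1/2)(3.35)(16.75) = 28.0562.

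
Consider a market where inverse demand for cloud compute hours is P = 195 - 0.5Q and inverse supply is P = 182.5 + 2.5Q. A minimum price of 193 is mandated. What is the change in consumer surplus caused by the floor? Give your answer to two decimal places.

-0.34

Without the control, 195 - 0.5Q = 182.5 + 2.5Q so Q* = 4.1667 and P* = 192.9167.
At P = 193, buyers demand (195 - 193)/0.5 = 4 while sellers would supply more, so the quantity traded is 4 at price 193.
CS goes from (1/2)(4.1667)(2.0833) = 4.3403 to 4 (computed as (195 - 193)(4) - (1/2)(0.5)(4)^2), a change of -0.3403.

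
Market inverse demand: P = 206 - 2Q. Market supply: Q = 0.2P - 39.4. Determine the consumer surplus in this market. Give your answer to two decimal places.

1.65

Rewriting supply in inverse form: P = 197 + 5Q.
Setting demand equal to supply, 9 = 7Q, so Q* = 1.2857 and P* = 203.4286.
Consumer surplus is the triangle under demand above P*: (1/2)(1.2857)(206 - 203.4286) = (1/2)(1.2857)(2.5714) = 1.6531.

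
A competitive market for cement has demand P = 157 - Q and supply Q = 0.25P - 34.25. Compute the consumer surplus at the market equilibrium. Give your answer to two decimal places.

Rewriting supply in inverse form: P = 137 + 4Q.
Equilibrium: 157 - Q = 137 + 4Q, so Q* = 4 and P* = 153.
Consumer surplus is the triangle under demand above P*: (1/2)(4)(157 - 153) = (1/2)(4)(4) = 8.

8.00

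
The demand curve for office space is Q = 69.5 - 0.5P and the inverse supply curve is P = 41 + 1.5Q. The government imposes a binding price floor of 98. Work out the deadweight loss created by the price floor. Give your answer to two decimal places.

Rewriting demand in inverse form: P = 139 - 2Q.
Free-market equilibrium: 139 - 2Q = 41 + 1.5Q gives Q* = 28, P* = 83.
At the floor price 98, quantity demanded is (139 - 98)/2 = 20.5; demand is the short side, so Q = 20.5 trades at P = 98.
At Q = 20.5 the demand price is 98 and the supply price is 71.75. Deadweight loss is the triangle between the curves from 20.5 to 28: (1/2)(98 - 71.75)(28 - 20.5) = 98.4375.

98.44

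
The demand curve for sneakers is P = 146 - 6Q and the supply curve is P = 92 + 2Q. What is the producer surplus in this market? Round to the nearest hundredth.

Setting demand equal to supply, 54 = 8Q, so Q* = 6.75 and P* = 105.5.
PS is the area between P* and the supply curve from 0 to Q*: (1/2)(6.75)(13.5) = 45.5625.

45.56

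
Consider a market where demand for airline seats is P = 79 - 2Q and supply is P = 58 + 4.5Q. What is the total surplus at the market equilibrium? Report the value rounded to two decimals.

33.92

Set 79 - 2Q = 58 + 4.5Q, which gives 21 = 6.5Q, so Q* = 3.2308 and P* = 79 - 2(3.2308) = 72.5385.
Total surplus is the full triangle between the curves from 0 to Q*: (1/2)(3.2308)(79 - 58) = 33.9231.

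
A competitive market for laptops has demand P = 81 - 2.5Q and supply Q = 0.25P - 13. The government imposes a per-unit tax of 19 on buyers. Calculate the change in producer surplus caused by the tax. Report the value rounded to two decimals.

Rewriting supply in inverse form: P = 52 + 4Q.
Pre-tax equilibrium: 81 - 2.5Q = 52 + 4Q gives Q* = 4.4615, P* = 69.8462.
With the tax, buyers' net willingness to pay falls by 19: (81 - 19) - 2.5Q = 52 + 4Q, so Q_t = 1.5385. Buyers pay P_b = 77.1538; sellers receive P_s = P_b - 19 = 58.1538.
PS falls from (1/2)(4.4615)(17.8462) = 39.8107 to (1/2)(1.5385)(6.1538) = 4.7337, a change of -35.0769.

-35.08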